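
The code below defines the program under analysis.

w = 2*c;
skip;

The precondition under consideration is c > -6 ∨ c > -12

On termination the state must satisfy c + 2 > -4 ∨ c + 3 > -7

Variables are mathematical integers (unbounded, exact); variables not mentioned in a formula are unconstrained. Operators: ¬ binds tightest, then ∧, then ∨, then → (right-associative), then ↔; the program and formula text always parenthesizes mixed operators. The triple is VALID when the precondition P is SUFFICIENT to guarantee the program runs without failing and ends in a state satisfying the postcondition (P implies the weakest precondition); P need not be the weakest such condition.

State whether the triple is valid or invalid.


Working backward. After the program, the postcondition c + 2 > -4 ∨ c + 3 > -7 must hold; in canonical form it is c > -6 ∨ c > -10.
Before skip: c > -6 ∨ c > -10
Before w := 2*c: c > -6 ∨ c > -10
The weakest precondition is c > -6 ∨ c > -10.
Check whether c > -6 ∨ c > -12 implies it.
Countermodel: at the initial state c = -11, the precondition holds but the weakest precondition fails.
Answer: invalid


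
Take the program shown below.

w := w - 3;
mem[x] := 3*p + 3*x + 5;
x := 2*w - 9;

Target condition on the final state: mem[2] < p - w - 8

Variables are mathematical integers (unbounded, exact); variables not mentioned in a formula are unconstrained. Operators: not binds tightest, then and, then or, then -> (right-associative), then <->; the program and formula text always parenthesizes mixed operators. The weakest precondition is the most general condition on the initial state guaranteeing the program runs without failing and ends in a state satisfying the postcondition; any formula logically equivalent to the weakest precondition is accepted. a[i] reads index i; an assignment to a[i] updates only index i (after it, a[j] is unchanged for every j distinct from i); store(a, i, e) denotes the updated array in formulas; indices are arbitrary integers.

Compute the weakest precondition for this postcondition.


Working backward. After the program, the postcondition mem[2] < p - w - 8 must hold; in canonical form it is mem[2] + w < p - 8.
Before x := 2*w - 9: mem[2] + w < p - 8
Before mem[x] := 3*p + 3*x + 5: store(mem, x, 3*p + 3*x + 5)[2] + w < p - 8
Before w := w - 3: store(mem, x, 3*p + 3*x + 5)[2] + w < p - 5
Answer: WP = store(mem, x, 3*p + 3*x + 5)[2] + w < p - 5


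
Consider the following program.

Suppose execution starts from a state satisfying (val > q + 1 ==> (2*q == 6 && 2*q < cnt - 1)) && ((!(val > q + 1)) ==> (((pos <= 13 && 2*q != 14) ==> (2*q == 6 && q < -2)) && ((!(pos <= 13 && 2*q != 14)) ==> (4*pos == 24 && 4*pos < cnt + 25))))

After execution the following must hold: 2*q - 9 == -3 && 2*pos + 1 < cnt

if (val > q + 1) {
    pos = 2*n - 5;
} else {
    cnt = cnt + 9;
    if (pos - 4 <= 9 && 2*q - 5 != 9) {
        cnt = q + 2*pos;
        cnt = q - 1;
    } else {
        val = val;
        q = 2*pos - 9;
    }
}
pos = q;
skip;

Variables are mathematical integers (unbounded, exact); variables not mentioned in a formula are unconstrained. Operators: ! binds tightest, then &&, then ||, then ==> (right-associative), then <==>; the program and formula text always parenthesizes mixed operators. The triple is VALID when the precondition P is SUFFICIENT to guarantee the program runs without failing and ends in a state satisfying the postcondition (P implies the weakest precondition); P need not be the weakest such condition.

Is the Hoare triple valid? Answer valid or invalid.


Working backward. After the program, the postcondition 2*q - 9 == -3 && 2*pos + 1 < cnt must hold; in canonical form it is 2*q == 6 && 2*pos < cnt - 1.
Before skip: 2*q == 6 && 2*pos < cnt - 1
Before pos := q: 2*q == 6 && 2*q < cnt - 1
Then branch requires 2*q == 6 && 2*q < cnt - 1; else branch requires ((pos <= 13 && 2*q != 14) ==> (2*q == 6 && q < -2)) && ((!(pos <= 13 && 2*q != 14)) ==> (4*pos == 24 && 4*pos < cnt + 26)).
Before the if: (val > q + 1 ==> (2*q == 6 && 2*q < cnt - 1)) && ((!(val > q + 1)) ==> (((pos <= 13 && 2*q != 14) ==> (2*q == 6 && q < -2)) && ((!(pos <= 13 && 2*q != 14)) ==> (4*pos == 24 && 4*pos < cnt + 26))))
The weakest precondition is (val > q + 1 ==> (2*q == 6 && 2*q < cnt - 1)) && ((!(val > q + 1)) ==> (((pos <= 13 && 2*q != 14) ==> (2*q == 6 && q < -2)) && ((!(pos <= 13 && 2*q != 14)) ==> (4*pos == 24 && 4*pos < cnt + 26)))).
Check whether (val > q + 1 ==> (2*q == 6 && 2*q < cnt - 1)) && ((!(val > q + 1)) ==> (((pos <= 13 && 2*q != 14) ==> (2*q == 6 && q < -2)) && ((!(pos <= 13 && 2*q != 14)) ==> (4*pos == 24 && 4*pos < cnt + 25)))) implies it.
Every state satisfying the precondition satisfies the weakest precondition: the implication holds.
Answer: valid


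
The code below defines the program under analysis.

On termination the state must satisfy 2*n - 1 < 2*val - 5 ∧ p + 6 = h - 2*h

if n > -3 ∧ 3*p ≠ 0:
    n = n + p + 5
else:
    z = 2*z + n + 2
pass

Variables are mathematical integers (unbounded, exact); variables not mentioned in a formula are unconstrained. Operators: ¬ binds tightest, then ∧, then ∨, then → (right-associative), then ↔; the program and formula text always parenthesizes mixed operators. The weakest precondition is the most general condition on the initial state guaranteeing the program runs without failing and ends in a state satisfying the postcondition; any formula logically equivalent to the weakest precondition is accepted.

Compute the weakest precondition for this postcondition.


Working backward. After the program, the postcondition 2*n - 1 < 2*val - 5 ∧ p + 6 = h - 2*h must hold; in canonical form it is 2*n < 2*val - 4 ∧ h + p = -6.
Before skip: 2*n < 2*val - 4 ∧ h + p = -6
Then branch requires 2*n + 2*p < 2*val - 14 ∧ h + p = -6; else branch requires 2*n < 2*val - 4 ∧ h + p = -6.
Before the if: ((n > -3 ∧ 3*p ≠ 0) → (2*n + 2*p < 2*val - 14 ∧ h + p = -6)) ∧ ((¬(n > -3 ∧ 3*p ≠ 0)) → (2*n < 2*val - 4 ∧ h + p = -6))
Answer: WP = ((n > -3 ∧ 3*p ≠ 0) → (2*n + 2*p < 2*val - 14 ∧ h + p = -6)) ∧ ((¬(n > -3 ∧ 3*p ≠ 0)) → (2*n < 2*val - 4 ∧ h + p = -6))


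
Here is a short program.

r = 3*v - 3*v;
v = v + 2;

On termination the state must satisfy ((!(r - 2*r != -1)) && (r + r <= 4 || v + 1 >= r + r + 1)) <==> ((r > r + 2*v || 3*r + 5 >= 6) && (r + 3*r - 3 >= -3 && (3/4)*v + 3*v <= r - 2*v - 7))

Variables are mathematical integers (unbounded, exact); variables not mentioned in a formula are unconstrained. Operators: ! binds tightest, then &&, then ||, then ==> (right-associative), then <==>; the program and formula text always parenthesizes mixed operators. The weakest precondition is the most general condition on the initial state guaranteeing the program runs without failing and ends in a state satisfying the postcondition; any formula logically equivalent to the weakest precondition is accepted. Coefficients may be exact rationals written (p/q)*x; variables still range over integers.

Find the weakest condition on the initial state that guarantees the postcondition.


Working backward. After the program, the postcondition ((!(r - 2*r != -1)) && (r + r <= 4 || v + 1 >= r + r + 1)) <==> ((r > r + 2*v || 3*r + 5 >= 6) && (r + 3*r - 3 >= -3 && (3/4)*v + 3*v <= r - 2*v - 7)) must hold; in canonical form it is ((!(r != 1)) && (2*r <= 4 || v >= 2*r)) <==> ((2*v < 0 || 3*r >= 1) && 4*r >= 0 && (23/4)*v <= r - 7).
Before v := v + 2: ((!(r != 1)) && (2*r <= 4 || v >= 2*r - 2)) <==> ((2*v < -4 || 3*r >= 1) && 4*r >= 0 && (23/4)*v <= r - 37/2)
Before r := 3*v - 3*v: !(2*v < -4 && (23/4)*v <= -37/2)
Answer: WP = !(2*v < -4 && (23/4)*v <= -37/2)


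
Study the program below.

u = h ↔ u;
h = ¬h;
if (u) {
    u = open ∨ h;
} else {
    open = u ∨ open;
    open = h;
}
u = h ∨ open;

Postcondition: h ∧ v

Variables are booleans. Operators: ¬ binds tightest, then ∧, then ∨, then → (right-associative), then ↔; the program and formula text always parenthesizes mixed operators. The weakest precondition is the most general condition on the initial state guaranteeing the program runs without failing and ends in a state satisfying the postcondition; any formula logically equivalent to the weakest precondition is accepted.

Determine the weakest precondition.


Working backward. After the program, h ∧ v must hold.
Before u := h ∨ open: h ∧ v
Then branch requires h ∧ v; else branch requires h ∧ v.
Before the if: (u → (h ∧ v)) ∧ ((¬u) → (h ∧ v))
Before h := ¬h: (u → ((¬h) ∧ v)) ∧ ((¬u) → ((¬h) ∧ v))
Before u := h ↔ u: ((h ↔ u) → ((¬h) ∧ v)) ∧ ((¬(h ↔ u)) → ((¬h) ∧ v))
Answer: WP = ((h ↔ u) → ((¬h) ∧ v)) ∧ ((¬(h ↔ u)) → ((¬h) ∧ v))


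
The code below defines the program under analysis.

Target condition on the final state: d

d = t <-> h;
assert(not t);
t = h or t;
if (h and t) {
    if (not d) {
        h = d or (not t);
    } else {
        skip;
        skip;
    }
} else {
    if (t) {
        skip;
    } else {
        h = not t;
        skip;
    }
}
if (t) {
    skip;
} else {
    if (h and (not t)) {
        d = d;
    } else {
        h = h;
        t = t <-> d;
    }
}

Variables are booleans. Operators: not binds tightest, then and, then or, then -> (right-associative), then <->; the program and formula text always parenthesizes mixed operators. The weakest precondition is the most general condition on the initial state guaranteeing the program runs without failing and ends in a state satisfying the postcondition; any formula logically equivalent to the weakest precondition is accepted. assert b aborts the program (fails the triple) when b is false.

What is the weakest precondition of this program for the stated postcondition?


Working backward. After the program, d must hold.
Then branch requires d; else branch requires ((h and (not t)) -> d) and ((not (h and (not t))) -> d).
Before the if: (t -> d) and ((not t) -> (((h and (not t)) -> d) and ((not (h and (not t))) -> d)))
Then branch requires ((not d) -> ((t -> d) and ((not t) -> ((((d or (not t)) and (not t)) -> d) and ((not ((d or (not t)) and (not t))) -> d))))) and (d -> ((t -> d) and ((not t) -> (((h and (not t)) -> d) and ((not (h and (not t))) -> d))))); else branch requires (t -> ((t -> d) and ((not t) -> (((h and (not t)) -> d) and ((not (h and (not t))) -> d))))) and ((not t) -> ((t -> d) and ((not t) -> (((not t) -> d) and (t -> d))))).
Before the if: ((h and t) -> (((not d) -> ((t -> d) and ((not t) -> ((((d or (not t)) and (not t)) -> d) and ((not ((d or (not t)) and (not t))) -> d))))) and (d -> ((t -> d) and ((not t) -> (((h and (not t)) -> d) and ((not (h and (not t))) -> d))))))) and ((not (h and t)) -> ((t -> ((t -> d) and ((not t) -> (((h and (not t)) -> d) and ((not (h and (not t))) -> d))))) and ((not t) -> ((t -> d) and ((not t) -> (((not t) -> d) and (t -> d)))))))
Before t := h or t: ((h and (h or t)) -> (((not d) -> (((h or t) -> d) and ((not (h or t)) -> ((((d or (not (h or t))) and (not (h or t))) -> d) and ((not ((d or (not (h or t))) and (not (h or t)))) -> d))))) and (d -> (((h or t) -> d) and ((not (h or t)) -> (((h and (not (h or t))) -> d) and ((not (h and (not (h or t)))) -> d))))))) and ((not (h and (h or t))) -> (((h or t) -> (((h or t) -> d) and ((not (h or t)) -> (((h and (not (h or t))) -> d) and ((not (h and (not (h or t)))) -> d))))) and ((not (h or t)) -> (((h or t) -> d) and ((not (h or t)) -> (((not (h or t)) -> d) and ((h or t) -> d)))))))
Before assert not t: (not t) and ((h and (h or t)) -> (((not d) -> (((h or t) -> d) and ((not (h or t)) -> ((((d or (not (h or t))) and (not (h or t))) -> d) and ((not ((d or (not (h or t))) and (not (h or t)))) -> d))))) and (d -> (((h or t) -> d) and ((not (h or t)) -> (((h and (not (h or t))) -> d) and ((not (h and (not (h or t)))) -> d))))))) and ((not (h and (h or t))) -> (((h or t) -> (((h or t) -> d) and ((not (h or t)) -> (((h and (not (h or t))) -> d) and ((not (h and (not (h or t)))) -> d))))) and ((not (h or t)) -> (((h or t) -> d) and ((not (h or t)) -> (((not (h or t)) -> d) and ((h or t) -> d)))))))
Before d := t <-> h: (not t) and ((h and (h or t)) -> (((not (t <-> h)) -> (((h or t) -> (t <-> h)) and ((not (h or t)) -> (((((t <-> h) or (not (h or t))) and (not (h or t))) -> (t <-> h)) and ((not (((t <-> h) or (not (h or t))) and (not (h or t)))) -> (t <-> h)))))) and ((t <-> h) -> (((h or t) -> (t <-> h)) and ((not (h or t)) -> (((h and (not (h or t))) -> (t <-> h)) and ((not (h and (not (h or t)))) -> (t <-> h)))))))) and ((not (h and (h or t))) -> (((h or t) -> (((h or t) -> (t <-> h)) and ((not (h or t)) -> (((h and (not (h or t))) -> (t <-> h)) and ((not (h and (not (h or t)))) -> (t <-> h)))))) and ((not (h or t)) -> (((h or t) -> (t <-> h)) and ((not (h or t)) -> (((not (h or t)) -> (t <-> h)) and ((h or t) -> (t <-> h))))))))
Answer: WP = (not t) and ((h and (h or t)) -> (((not (t <-> h)) -> (((h or t) -> (t <-> h)) and ((not (h or t)) -> (((((t <-> h) or (not (h or t))) and (not (h or t))) -> (t <-> h)) and ((not (((t <-> h) or (not (h or t))) and (not (h or t)))) -> (t <-> h)))))) and ((t <-> h) -> (((h or t) -> (t <-> h)) and ((not (h or t)) -> (((h and (not (h or t))) -> (t <-> h)) and ((not (h and (not (h or t)))) -> (t <-> h)))))))) and ((not (h and (h or t))) -> (((h or t) -> (((h or t) -> (t <-> h)) and ((not (h or t)) -> (((h and (not (h or t))) -> (t <-> h)) and ((not (h and (not (h or t)))) -> (t <-> h)))))) and ((not (h or t)) -> (((h or t) -> (t <-> h)) and ((not (h or t)) -> (((not (h or t)) -> (t <-> h)) and ((h or t) -> (t <-> h))))))))


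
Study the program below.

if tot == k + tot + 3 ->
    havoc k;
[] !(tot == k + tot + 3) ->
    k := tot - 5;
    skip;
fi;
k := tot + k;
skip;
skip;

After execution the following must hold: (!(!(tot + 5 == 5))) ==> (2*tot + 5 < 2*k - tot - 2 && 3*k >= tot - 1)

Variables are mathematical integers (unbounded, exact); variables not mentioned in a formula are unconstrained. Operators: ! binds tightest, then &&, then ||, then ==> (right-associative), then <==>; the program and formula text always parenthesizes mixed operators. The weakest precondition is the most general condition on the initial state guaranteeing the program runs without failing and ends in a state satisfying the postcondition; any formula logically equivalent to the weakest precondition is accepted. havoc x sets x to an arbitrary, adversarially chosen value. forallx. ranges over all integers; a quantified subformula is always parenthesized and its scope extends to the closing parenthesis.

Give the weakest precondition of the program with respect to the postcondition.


Working backward. After the program, the postcondition (!(!(tot + 5 == 5))) ==> (2*tot + 5 < 2*k - tot - 2 && 3*k >= tot - 1) must hold; in canonical form it is tot == 0 ==> (3*tot < 2*k - 7 && 3*k >= tot - 1).
Before skip: tot == 0 ==> (3*tot < 2*k - 7 && 3*k >= tot - 1)
Before skip: tot == 0 ==> (3*tot < 2*k - 7 && 3*k >= tot - 1)
Before k := tot + k: tot == 0 ==> (tot < 2*k - 7 && 3*k + 2*tot >= -1)
Then branch requires forall k_1. (tot == 0 ==> (tot < 2*k_1 - 7 && 3*k_1 + 2*tot >= -1)); else branch requires tot == 0 ==> (tot > 17 && 5*tot >= 14).
Before the if: (k == -3 ==> (forall k_1. (tot == 0 ==> (tot < 2*k_1 - 7 && 3*k_1 + 2*tot >= -1)))) && ((!(k == -3)) ==> (tot == 0 ==> (tot > 17 && 5*tot >= 14)))
Answer: WP = (k == -3 ==> (forall k_1. (tot == 0 ==> (tot < 2*k_1 - 7 && 3*k_1 + 2*tot >= -1)))) && ((!(k == -3)) ==> (tot == 0 ==> (tot > 17 && 5*tot >= 14)))


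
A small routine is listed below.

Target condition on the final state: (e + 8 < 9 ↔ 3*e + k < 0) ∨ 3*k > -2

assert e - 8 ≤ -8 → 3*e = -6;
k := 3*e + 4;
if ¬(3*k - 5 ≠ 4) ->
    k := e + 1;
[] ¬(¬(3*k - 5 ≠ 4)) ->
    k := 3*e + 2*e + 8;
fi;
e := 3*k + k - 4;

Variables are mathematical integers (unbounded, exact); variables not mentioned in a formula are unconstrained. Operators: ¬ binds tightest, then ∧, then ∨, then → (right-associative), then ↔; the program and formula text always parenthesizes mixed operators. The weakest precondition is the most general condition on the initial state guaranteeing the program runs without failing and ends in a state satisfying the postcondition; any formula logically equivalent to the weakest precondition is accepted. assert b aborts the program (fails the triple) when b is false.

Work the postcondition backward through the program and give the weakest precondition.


Working backward. After the program, the postcondition (e + 8 < 9 ↔ 3*e + k < 0) ∨ 3*k > -2 must hold; in canonical form it is (e < 1 ↔ 3*e + k < 0) ∨ 3*k > -2.
Before e := 3*k + k - 4: (4*k < 5 ↔ 13*k < 12) ∨ 3*k > -2
Then branch requires (4*e < 1 ↔ 13*e < -1) ∨ 3*e > -5; else branch requires (20*e < -27 ↔ 65*e < -92) ∨ 15*e > -26.
Before the if: ((¬(3*k ≠ 9)) → ((4*e < 1 ↔ 13*e < -1) ∨ 3*e > -5)) ∧ (3*k ≠ 9 → ((20*e < -27 ↔ 65*e < -92) ∨ 15*e > -26))
Before k := 3*e + 4: ((¬(9*e ≠ -3)) → ((4*e < 1 ↔ 13*e < -1) ∨ 3*e > -5)) ∧ (9*e ≠ -3 → ((20*e < -27 ↔ 65*e < -92) ∨ 15*e > -26))
Before assert e - 8 ≤ -8 → 3*e = -6: (e ≤ 0 → 3*e = -6) ∧ ((¬(9*e ≠ -3)) → ((4*e < 1 ↔ 13*e < -1) ∨ 3*e > -5)) ∧ (9*e ≠ -3 → ((20*e < -27 ↔ 65*e < -92) ∨ 15*e > -26))
Answer: WP = (e ≤ 0 → 3*e = -6) ∧ ((¬(9*e ≠ -3)) → ((4*e < 1 ↔ 13*e < -1) ∨ 3*e > -5)) ∧ (9*e ≠ -3 → ((20*e < -27 ↔ 65*e < -92) ∨ 15*e > -26))


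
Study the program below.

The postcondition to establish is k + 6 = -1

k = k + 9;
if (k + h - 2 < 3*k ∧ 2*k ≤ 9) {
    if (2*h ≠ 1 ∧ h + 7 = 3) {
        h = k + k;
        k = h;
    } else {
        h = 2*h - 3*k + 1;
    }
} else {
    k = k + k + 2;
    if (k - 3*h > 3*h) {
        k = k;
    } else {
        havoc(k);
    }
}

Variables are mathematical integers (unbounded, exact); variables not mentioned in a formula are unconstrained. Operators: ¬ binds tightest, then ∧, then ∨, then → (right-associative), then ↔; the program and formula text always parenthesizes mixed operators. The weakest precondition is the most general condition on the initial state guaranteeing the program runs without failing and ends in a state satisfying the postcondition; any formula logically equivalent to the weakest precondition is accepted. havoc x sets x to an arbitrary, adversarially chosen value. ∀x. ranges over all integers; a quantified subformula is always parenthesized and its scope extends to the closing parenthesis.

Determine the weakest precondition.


Working backward. After the program, the postcondition k + 6 = -1 must hold; in canonical form it is k = -7.
Then branch requires ((2*h ≠ 1 ∧ h = -4) → 2*k = -7) ∧ ((¬(2*h ≠ 1 ∧ h = -4)) → k = -7); else branch requires (2*k > 6*h - 2 → 2*k = -9) ∧ ((¬(2*k > 6*h - 2)) → (∀k_1. k_1 = -7)).
Before the if: ((h < 2*k + 2 ∧ 2*k ≤ 9) → (((2*h ≠ 1 ∧ h = -4) → 2*k = -7) ∧ ((¬(2*h ≠ 1 ∧ h = -4)) → k = -7))) ∧ ((¬(h < 2*k + 2 ∧ 2*k ≤ 9)) → ((2*k > 6*h - 2 → 2*k = -9) ∧ ((¬(2*k > 6*h - 2)) → (∀k_1. k_1 = -7))))
Before k := k + 9: ((h < 2*k + 20 ∧ 2*k ≤ -9) → (((2*h ≠ 1 ∧ h = -4) → 2*k = -25) ∧ ((¬(2*h ≠ 1 ∧ h = -4)) → k = -16))) ∧ ((¬(h < 2*k + 20 ∧ 2*k ≤ -9)) → ((2*k > 6*h - 20 → 2*k = -27) ∧ ((¬(2*k > 6*h - 20)) → (∀k_1. k_1 = -7))))
Answer: WP = ((h < 2*k + 20 ∧ 2*k ≤ -9) → (((2*h ≠ 1 ∧ h = -4) → 2*k = -25) ∧ ((¬(2*h ≠ 1 ∧ h = -4)) → k = -16))) ∧ ((¬(h < 2*k + 20 ∧ 2*k ≤ -9)) → ((2*k > 6*h - 20 → 2*k = -27) ∧ ((¬(2*k > 6*h - 20)) → (∀k_1. k_1 = -7))))


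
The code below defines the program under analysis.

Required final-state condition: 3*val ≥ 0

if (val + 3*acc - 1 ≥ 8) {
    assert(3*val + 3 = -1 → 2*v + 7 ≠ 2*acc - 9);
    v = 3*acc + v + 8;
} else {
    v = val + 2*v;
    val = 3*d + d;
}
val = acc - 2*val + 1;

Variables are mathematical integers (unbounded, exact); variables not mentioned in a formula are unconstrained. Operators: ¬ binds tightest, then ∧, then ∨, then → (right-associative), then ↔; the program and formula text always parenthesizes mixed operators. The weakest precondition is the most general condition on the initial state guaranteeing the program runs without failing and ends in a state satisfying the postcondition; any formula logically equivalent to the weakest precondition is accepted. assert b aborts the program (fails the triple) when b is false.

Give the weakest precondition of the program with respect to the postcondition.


Working backward. After the program, 3*val ≥ 0 must hold.
Before val := acc - 2*val + 1: 3*acc ≥ 6*val - 3
Then branch requires (3*val = -4 → 2*v ≠ 2*acc - 16) ∧ 3*acc ≥ 6*val - 3; else branch requires 3*acc ≥ 24*d - 3.
Before the if: (3*acc + val ≥ 9 → ((3*val = -4 → 2*v ≠ 2*acc - 16) ∧ 3*acc ≥ 6*val - 3)) ∧ ((¬(3*acc + val ≥ 9)) → 3*acc ≥ 24*d - 3)
Answer: WP = (3*acc + val ≥ 9 → ((3*val = -4 → 2*v ≠ 2*acc - 16) ∧ 3*acc ≥ 6*val - 3)) ∧ ((¬(3*acc + val ≥ 9)) → 3*acc ≥ 24*d - 3)


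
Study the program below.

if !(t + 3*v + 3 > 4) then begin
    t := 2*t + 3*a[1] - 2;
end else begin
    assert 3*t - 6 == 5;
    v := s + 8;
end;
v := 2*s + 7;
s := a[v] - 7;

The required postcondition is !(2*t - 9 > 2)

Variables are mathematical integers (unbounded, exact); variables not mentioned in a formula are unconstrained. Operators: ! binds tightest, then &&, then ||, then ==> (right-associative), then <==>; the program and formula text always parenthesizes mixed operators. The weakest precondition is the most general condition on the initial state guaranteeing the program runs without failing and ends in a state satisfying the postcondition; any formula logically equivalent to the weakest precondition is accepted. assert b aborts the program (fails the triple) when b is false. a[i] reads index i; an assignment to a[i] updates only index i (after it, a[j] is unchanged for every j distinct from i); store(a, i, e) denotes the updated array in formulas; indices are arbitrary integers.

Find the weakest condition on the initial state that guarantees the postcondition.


Working backward. After the program, the postcondition !(2*t - 9 > 2) must hold; in canonical form it is !(2*t > 11).
Before s := a[v] - 7: !(2*t > 11)
Before v := 2*s + 7: !(2*t > 11)
Then branch requires !(6*a[1] + 4*t > 15); else branch requires 3*t == 11 && (!(2*t > 11)).
Before the if: ((!(t + 3*v > 1)) ==> (!(6*a[1] + 4*t > 15))) && (t + 3*v > 1 ==> (3*t == 11 && (!(2*t > 11))))
Answer: WP = ((!(t + 3*v > 1)) ==> (!(6*a[1] + 4*t > 15))) && (t + 3*v > 1 ==> (3*t == 11 && (!(2*t > 11))))


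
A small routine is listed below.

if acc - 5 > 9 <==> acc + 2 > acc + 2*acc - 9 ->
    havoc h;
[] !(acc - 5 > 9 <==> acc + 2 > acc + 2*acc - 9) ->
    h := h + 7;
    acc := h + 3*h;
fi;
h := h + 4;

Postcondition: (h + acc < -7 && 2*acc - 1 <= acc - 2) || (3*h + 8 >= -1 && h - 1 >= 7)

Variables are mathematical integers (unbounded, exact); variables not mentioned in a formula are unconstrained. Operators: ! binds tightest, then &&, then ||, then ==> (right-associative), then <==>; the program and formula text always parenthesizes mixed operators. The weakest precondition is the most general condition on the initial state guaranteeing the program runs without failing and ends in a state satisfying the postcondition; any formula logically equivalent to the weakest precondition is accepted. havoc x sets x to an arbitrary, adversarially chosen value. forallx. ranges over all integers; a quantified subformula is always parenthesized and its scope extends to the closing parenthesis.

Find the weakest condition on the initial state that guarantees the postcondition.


Working backward. After the program, the postcondition (h + acc < -7 && 2*acc - 1 <= acc - 2) || (3*h + 8 >= -1 && h - 1 >= 7) must hold; in canonical form it is (acc + h < -7 && acc <= -1) || (3*h >= -9 && h >= 8).
Before h := h + 4: (acc + h < -11 && acc <= -1) || (3*h >= -21 && h >= 4)
Then branch requires forall h_1. ((acc + h_1 < -11 && acc <= -1) || (3*h_1 >= -21 && h_1 >= 4)); else branch requires (5*h < -46 && 4*h <= -29) || (3*h >= -42 && h >= -3).
Before the if: ((acc > 14 <==> 2*acc < 11) ==> (forall h_1. ((acc + h_1 < -11 && acc <= -1) || (3*h_1 >= -21 && h_1 >= 4)))) && ((!(acc > 14 <==> 2*acc < 11)) ==> ((5*h < -46 && 4*h <= -29) || (3*h >= -42 && h >= -3)))
Answer: WP = ((acc > 14 <==> 2*acc < 11) ==> (forall h_1. ((acc + h_1 < -11 && acc <= -1) || (3*h_1 >= -21 && h_1 >= 4)))) && ((!(acc > 14 <==> 2*acc < 11)) ==> ((5*h < -46 && 4*h <= -29) || (3*h >= -42 && h >= -3)))


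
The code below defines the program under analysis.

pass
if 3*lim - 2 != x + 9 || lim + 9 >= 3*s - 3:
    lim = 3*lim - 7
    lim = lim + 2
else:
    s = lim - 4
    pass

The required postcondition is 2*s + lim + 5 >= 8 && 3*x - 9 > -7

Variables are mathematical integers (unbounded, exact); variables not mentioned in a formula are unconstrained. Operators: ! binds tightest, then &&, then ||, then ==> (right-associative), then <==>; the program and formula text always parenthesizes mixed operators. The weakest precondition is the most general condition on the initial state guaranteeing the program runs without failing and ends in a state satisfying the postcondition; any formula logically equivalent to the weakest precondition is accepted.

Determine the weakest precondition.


Working backward. After the program, the postcondition 2*s + lim + 5 >= 8 && 3*x - 9 > -7 must hold; in canonical form it is lim + 2*s >= 3 && 3*x > 2.
Then branch requires 3*lim + 2*s >= 8 && 3*x > 2; else branch requires 3*lim >= 11 && 3*x > 2.
Before the if: ((3*lim != x + 11 || lim >= 3*s - 12) ==> (3*lim + 2*s >= 8 && 3*x > 2)) && ((!(3*lim != x + 11 || lim >= 3*s - 12)) ==> (3*lim >= 11 && 3*x > 2))
Before skip: ((3*lim != x + 11 || lim >= 3*s - 12) ==> (3*lim + 2*s >= 8 && 3*x > 2)) && ((!(3*lim != x + 11 || lim >= 3*s - 12)) ==> (3*lim >= 11 && 3*x > 2))
Answer: WP = ((3*lim != x + 11 || lim >= 3*s - 12) ==> (3*lim + 2*s >= 8 && 3*x > 2)) && ((!(3*lim != x + 11 || lim >= 3*s - 12)) ==> (3*lim >= 11 && 3*x > 2))


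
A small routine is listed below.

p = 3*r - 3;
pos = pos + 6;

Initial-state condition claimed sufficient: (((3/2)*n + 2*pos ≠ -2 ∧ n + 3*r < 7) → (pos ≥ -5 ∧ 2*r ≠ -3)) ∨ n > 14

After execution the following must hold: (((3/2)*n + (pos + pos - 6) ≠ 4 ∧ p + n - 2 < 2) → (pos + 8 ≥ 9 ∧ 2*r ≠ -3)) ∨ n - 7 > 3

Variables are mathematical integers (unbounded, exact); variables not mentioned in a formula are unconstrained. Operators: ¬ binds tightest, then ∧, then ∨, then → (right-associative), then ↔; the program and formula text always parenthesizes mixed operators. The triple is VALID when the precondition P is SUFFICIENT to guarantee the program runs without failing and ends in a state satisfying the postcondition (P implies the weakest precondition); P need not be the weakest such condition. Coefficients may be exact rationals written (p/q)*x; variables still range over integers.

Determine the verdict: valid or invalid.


Working backward. After the program, the postcondition (((3/2)*n + (pos + pos - 6) ≠ 4 ∧ p + n - 2 < 2) → (pos + 8 ≥ 9 ∧ 2*r ≠ -3)) ∨ n - 7 > 3 must hold; in canonical form it is (((3/2)*n + 2*pos ≠ 10 ∧ n + p < 4) → (pos ≥ 1 ∧ 2*r ≠ -3)) ∨ n > 10.
Before pos := pos + 6: (((3/2)*n + 2*pos ≠ -2 ∧ n + p < 4) → (pos ≥ -5 ∧ 2*r ≠ -3)) ∨ n > 10
Before p := 3*r - 3: (((3/2)*n + 2*pos ≠ -2 ∧ n + 3*r < 7) → (pos ≥ -5 ∧ 2*r ≠ -3)) ∨ n > 10
The weakest precondition is (((3/2)*n + 2*pos ≠ -2 ∧ n + 3*r < 7) → (pos ≥ -5 ∧ 2*r ≠ -3)) ∨ n > 10.
Check whether (((3/2)*n + 2*pos ≠ -2 ∧ n + 3*r < 7) → (pos ≥ -5 ∧ 2*r ≠ -3)) ∨ n > 14 implies it.
Every state satisfying the precondition satisfies the weakest precondition: the implication holds.
Answer: valid


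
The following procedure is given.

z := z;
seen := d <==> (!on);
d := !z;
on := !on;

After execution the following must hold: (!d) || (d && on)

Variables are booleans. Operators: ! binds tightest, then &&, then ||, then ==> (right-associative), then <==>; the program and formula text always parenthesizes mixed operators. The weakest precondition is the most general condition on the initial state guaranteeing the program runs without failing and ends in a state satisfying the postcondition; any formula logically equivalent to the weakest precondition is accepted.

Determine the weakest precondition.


Working backward. After the program, (!d) || (d && on) must hold.
Before on := !on: (!d) || (d && (!on))
Before d := !z: z || ((!z) && (!on))
Before seen := d <==> (!on): z || ((!z) && (!on))
Before z := z: z || ((!z) && (!on))
Answer: WP = z || ((!z) && (!on))


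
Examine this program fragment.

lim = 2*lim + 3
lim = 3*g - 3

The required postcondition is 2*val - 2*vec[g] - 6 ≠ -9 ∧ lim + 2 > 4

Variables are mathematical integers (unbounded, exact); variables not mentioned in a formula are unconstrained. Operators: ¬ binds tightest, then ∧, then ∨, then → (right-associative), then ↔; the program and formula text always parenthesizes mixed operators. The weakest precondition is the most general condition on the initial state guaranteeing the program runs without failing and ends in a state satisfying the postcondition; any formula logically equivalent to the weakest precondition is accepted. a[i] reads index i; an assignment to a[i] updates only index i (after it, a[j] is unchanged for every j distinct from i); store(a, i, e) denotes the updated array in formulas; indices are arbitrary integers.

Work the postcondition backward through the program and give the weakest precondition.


Working backward. After the program, the postcondition 2*val - 2*vec[g] - 6 ≠ -9 ∧ lim + 2 > 4 must hold; in canonical form it is 2*val ≠ 2*vec[g] - 3 ∧ lim > 2.
Before lim := 3*g - 3: 2*val ≠ 2*vec[g] - 3 ∧ 3*g > 5
Before lim := 2*lim + 3: 2*val ≠ 2*vec[g] - 3 ∧ 3*g > 5
Answer: WP = 2*val ≠ 2*vec[g] - 3 ∧ 3*g > 5


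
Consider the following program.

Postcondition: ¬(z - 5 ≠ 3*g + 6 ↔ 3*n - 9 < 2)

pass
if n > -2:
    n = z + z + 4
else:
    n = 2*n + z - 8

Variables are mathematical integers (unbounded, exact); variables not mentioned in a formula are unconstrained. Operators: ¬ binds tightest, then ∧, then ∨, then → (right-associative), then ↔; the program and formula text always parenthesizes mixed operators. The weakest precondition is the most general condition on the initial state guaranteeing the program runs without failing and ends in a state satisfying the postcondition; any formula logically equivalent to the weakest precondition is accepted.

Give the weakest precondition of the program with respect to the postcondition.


Working backward. After the program, the postcondition ¬(z - 5 ≠ 3*g + 6 ↔ 3*n - 9 < 2) must hold; in canonical form it is ¬(z ≠ 3*g + 11 ↔ 3*n < 11).
Then branch requires ¬(z ≠ 3*g + 11 ↔ 6*z < -1); else branch requires ¬(z ≠ 3*g + 11 ↔ 6*n + 3*z < 35).
Before the if: (n > -2 → (¬(z ≠ 3*g + 11 ↔ 6*z < -1))) ∧ ((¬(n > -2)) → (¬(z ≠ 3*g + 11 ↔ 6*n + 3*z < 35)))
Before skip: (n > -2 → (¬(z ≠ 3*g + 11 ↔ 6*z < -1))) ∧ ((¬(n > -2)) → (¬(z ≠ 3*g + 11 ↔ 6*n + 3*z < 35)))
Answer: WP = (n > -2 → (¬(z ≠ 3*g + 11 ↔ 6*z < -1))) ∧ ((¬(n > -2)) → (¬(z ≠ 3*g + 11 ↔ 6*n + 3*z < 35)))


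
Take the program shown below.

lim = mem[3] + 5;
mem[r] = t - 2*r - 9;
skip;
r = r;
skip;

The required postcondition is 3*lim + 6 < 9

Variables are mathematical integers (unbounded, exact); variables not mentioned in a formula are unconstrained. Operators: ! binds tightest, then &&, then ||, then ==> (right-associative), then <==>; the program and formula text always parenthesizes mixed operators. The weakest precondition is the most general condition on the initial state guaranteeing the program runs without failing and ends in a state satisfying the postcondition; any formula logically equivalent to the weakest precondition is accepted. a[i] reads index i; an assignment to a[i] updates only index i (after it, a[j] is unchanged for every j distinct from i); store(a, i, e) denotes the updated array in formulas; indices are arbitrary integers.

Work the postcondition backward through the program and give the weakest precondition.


Working backward. After the program, the postcondition 3*lim + 6 < 9 must hold; in canonical form it is 3*lim < 3.
Before skip: 3*lim < 3
Before r := r: 3*lim < 3
Before skip: 3*lim < 3
Before mem[r] := t - 2*r - 9: 3*lim < 3
Before lim := mem[3] + 5: 3*mem[3] < -12
Answer: WP = 3*mem[3] < -12


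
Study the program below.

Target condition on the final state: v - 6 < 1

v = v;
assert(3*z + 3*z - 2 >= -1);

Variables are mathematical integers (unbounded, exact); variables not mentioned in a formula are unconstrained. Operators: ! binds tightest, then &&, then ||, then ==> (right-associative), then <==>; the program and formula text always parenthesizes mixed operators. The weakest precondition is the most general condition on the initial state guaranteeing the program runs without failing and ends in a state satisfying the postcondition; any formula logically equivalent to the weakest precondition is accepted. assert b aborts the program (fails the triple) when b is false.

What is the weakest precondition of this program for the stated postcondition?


Working backward. After the program, the postcondition v - 6 < 1 must hold; in canonical form it is v < 7.
Before assert 3*z + 3*z - 2 >= -1: 6*z >= 1 && v < 7
Before v := v: 6*z >= 1 && v < 7
Answer: WP = 6*z >= 1 && v < 7


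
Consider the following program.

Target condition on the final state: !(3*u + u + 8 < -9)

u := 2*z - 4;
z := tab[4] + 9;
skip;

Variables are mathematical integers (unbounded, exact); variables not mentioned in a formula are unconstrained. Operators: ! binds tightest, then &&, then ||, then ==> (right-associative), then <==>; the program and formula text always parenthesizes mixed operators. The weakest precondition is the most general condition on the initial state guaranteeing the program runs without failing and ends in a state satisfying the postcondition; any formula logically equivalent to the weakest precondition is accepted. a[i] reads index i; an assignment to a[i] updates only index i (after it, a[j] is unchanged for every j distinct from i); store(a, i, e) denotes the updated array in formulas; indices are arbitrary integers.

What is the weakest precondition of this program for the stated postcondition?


Working backward. After the program, the postcondition !(3*u + u + 8 < -9) must hold; in canonical form it is !(4*u < -17).
Before skip: !(4*u < -17)
Before z := tab[4] + 9: !(4*u < -17)
Before u := 2*z - 4: !(8*z < -1)
Answer: WP = !(8*z < -1)


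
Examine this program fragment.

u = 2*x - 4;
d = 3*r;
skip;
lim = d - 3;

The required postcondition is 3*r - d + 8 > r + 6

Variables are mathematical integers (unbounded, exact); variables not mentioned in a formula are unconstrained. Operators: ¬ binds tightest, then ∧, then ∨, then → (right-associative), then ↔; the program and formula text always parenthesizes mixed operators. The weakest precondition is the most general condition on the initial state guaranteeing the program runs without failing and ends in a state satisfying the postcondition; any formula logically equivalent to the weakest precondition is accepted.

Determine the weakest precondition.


Working backward. After the program, the postcondition 3*r - d + 8 > r + 6 must hold; in canonical form it is 2*r > d - 2.
Before lim := d - 3: 2*r > d - 2
Before skip: 2*r > d - 2
Before d := 3*r: r < 2
Before u := 2*x - 4: r < 2
Answer: WP = r < 2


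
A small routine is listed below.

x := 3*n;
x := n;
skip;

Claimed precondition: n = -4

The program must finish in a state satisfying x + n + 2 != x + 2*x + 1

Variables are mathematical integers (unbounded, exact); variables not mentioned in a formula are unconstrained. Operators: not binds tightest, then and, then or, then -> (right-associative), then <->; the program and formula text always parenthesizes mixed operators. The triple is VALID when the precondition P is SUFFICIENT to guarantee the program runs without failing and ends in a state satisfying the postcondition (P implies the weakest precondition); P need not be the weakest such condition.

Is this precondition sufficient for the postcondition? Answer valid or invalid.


Working backward. After the program, the postcondition x + n + 2 != x + 2*x + 1 must hold; in canonical form it is n != 2*x - 1.
Before skip: n != 2*x - 1
Before x := n: n != 1
Before x := 3*n: n != 1
The weakest precondition is n != 1.
Check whether n = -4 implies it.
Every state satisfying the precondition satisfies the weakest precondition: the implication holds.
Answer: valid


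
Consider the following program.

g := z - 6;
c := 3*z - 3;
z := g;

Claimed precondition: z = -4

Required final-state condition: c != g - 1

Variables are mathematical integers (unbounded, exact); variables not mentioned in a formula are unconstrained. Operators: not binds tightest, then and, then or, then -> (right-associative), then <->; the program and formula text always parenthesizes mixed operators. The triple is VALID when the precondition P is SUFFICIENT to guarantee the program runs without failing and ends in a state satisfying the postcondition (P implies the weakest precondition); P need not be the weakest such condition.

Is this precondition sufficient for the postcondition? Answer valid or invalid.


Working backward. After the program, c != g - 1 must hold.
Before z := g: c != g - 1
Before c := 3*z - 3: 3*z != g + 2
Before g := z - 6: 2*z != -4
The weakest precondition is 2*z != -4.
Check whether z = -4 implies it.
Every state satisfying the precondition satisfies the weakest precondition: the implication holds.
Answer: valid


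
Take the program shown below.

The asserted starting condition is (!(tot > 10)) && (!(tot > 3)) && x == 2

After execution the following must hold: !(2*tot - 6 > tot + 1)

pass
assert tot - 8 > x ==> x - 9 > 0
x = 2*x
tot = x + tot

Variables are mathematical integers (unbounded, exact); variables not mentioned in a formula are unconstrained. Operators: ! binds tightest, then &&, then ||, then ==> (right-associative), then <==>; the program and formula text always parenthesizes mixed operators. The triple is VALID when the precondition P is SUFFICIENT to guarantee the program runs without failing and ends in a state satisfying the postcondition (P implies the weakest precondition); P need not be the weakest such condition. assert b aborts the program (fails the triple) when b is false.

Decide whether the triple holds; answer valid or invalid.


Working backward. After the program, the postcondition !(2*tot - 6 > tot + 1) must hold; in canonical form it is !(tot > 7).
Before tot := x + tot: !(tot + x > 7)
Before x := 2*x: !(tot + 2*x > 7)
Before assert tot - 8 > x ==> x - 9 > 0: (tot > x + 8 ==> x > 9) && (!(tot + 2*x > 7))
Before skip: (tot > x + 8 ==> x > 9) && (!(tot + 2*x > 7))
The weakest precondition is (tot > x + 8 ==> x > 9) && (!(tot + 2*x > 7)).
Check whether (!(tot > 10)) && (!(tot > 3)) && x == 2 implies it.
Every state satisfying the precondition satisfies the weakest precondition: the implication holds.
Answer: valid


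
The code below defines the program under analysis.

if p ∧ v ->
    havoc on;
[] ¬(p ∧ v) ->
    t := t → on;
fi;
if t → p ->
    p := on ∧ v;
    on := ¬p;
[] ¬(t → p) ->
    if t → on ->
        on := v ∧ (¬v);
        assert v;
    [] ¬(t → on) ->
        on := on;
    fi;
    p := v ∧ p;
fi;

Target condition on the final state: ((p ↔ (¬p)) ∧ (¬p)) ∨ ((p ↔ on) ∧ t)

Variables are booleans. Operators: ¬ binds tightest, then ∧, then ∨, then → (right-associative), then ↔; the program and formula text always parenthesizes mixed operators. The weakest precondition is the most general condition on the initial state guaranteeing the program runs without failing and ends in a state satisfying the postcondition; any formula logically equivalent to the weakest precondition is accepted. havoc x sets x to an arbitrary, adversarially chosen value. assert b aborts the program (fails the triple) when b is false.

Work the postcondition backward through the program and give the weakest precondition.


Working backward. After the program, ((p ↔ (¬p)) ∧ (¬p)) ∨ ((p ↔ on) ∧ t) must hold.
Then branch requires (((on ∧ v) ↔ (¬(on ∧ v))) ∧ (¬(on ∧ v))) ∨ (((on ∧ v) ↔ (¬(on ∧ v))) ∧ t); else branch requires ((t → on) → (v ∧ ((((v ∧ p) ↔ (¬(v ∧ p))) ∧ (¬(v ∧ p))) ∨ ((¬(v ∧ p)) ∧ t)))) ∧ ((¬(t → on)) → ((((v ∧ p) ↔ (¬(v ∧ p))) ∧ (¬(v ∧ p))) ∨ (((v ∧ p) ↔ on) ∧ t))).
Before the if: ((t → p) → ((((on ∧ v) ↔ (¬(on ∧ v))) ∧ (¬(on ∧ v))) ∨ (((on ∧ v) ↔ (¬(on ∧ v))) ∧ t))) ∧ ((¬(t → p)) → (((t → on) → (v ∧ ((((v ∧ p) ↔ (¬(v ∧ p))) ∧ (¬(v ∧ p))) ∨ ((¬(v ∧ p)) ∧ t)))) ∧ ((¬(t → on)) → ((((v ∧ p) ↔ (¬(v ∧ p))) ∧ (¬(v ∧ p))) ∨ (((v ∧ p) ↔ on) ∧ t)))))
Then branch requires ((t → p) → (((v ↔ (¬v)) ∧ (¬v)) ∨ ((v ↔ (¬v)) ∧ t))) ∧ ((¬(t → p)) → (v ∧ ((((v ∧ p) ↔ (¬(v ∧ p))) ∧ (¬(v ∧ p))) ∨ ((¬(v ∧ p)) ∧ t)))) ∧ (¬(t → p)) ∧ ((¬(t → p)) → (((¬t) → (v ∧ ((((v ∧ p) ↔ (¬(v ∧ p))) ∧ (¬(v ∧ p))) ∨ ((¬(v ∧ p)) ∧ t)))) ∧ (t → ((((v ∧ p) ↔ (¬(v ∧ p))) ∧ (¬(v ∧ p))) ∨ ((¬(v ∧ p)) ∧ t))))); else branch requires (((t → on) → p) → ((((on ∧ v) ↔ (¬(on ∧ v))) ∧ (¬(on ∧ v))) ∨ (((on ∧ v) ↔ (¬(on ∧ v))) ∧ (t → on)))) ∧ ((¬((t → on) → p)) → ((((t → on) → on) → (v ∧ ((((v ∧ p) ↔ (¬(v ∧ p))) ∧ (¬(v ∧ p))) ∨ ((¬(v ∧ p)) ∧ (t → on))))) ∧ ((¬((t → on) → on)) → ((((v ∧ p) ↔ (¬(v ∧ p))) ∧ (¬(v ∧ p))) ∨ (((v ∧ p) ↔ on) ∧ (t → on)))))).
Before the if: ((p ∧ v) → (((t → p) → (((v ↔ (¬v)) ∧ (¬v)) ∨ ((v ↔ (¬v)) ∧ t))) ∧ ((¬(t → p)) → (v ∧ ((((v ∧ p) ↔ (¬(v ∧ p))) ∧ (¬(v ∧ p))) ∨ ((¬(v ∧ p)) ∧ t)))) ∧ (¬(t → p)) ∧ ((¬(t → p)) → (((¬t) → (v ∧ ((((v ∧ p) ↔ (¬(v ∧ p))) ∧ (¬(v ∧ p))) ∨ ((¬(v ∧ p)) ∧ t)))) ∧ (t → ((((v ∧ p) ↔ (¬(v ∧ p))) ∧ (¬(v ∧ p))) ∨ ((¬(v ∧ p)) ∧ t))))))) ∧ ((¬(p ∧ v)) → ((((t → on) → p) → ((((on ∧ v) ↔ (¬(on ∧ v))) ∧ (¬(on ∧ v))) ∨ (((on ∧ v) ↔ (¬(on ∧ v))) ∧ (t → on)))) ∧ ((¬((t → on) → p)) → ((((t → on) → on) → (v ∧ ((((v ∧ p) ↔ (¬(v ∧ p))) ∧ (¬(v ∧ p))) ∨ ((¬(v ∧ p)) ∧ (t → on))))) ∧ ((¬((t → on) → on)) → ((((v ∧ p) ↔ (¬(v ∧ p))) ∧ (¬(v ∧ p))) ∨ (((v ∧ p) ↔ on) ∧ (t → on))))))))
Answer: WP = ((p ∧ v) → (((t → p) → (((v ↔ (¬v)) ∧ (¬v)) ∨ ((v ↔ (¬v)) ∧ t))) ∧ ((¬(t → p)) → (v ∧ ((((v ∧ p) ↔ (¬(v ∧ p))) ∧ (¬(v ∧ p))) ∨ ((¬(v ∧ p)) ∧ t)))) ∧ (¬(t → p)) ∧ ((¬(t → p)) → (((¬t) → (v ∧ ((((v ∧ p) ↔ (¬(v ∧ p))) ∧ (¬(v ∧ p))) ∨ ((¬(v ∧ p)) ∧ t)))) ∧ (t → ((((v ∧ p) ↔ (¬(v ∧ p))) ∧ (¬(v ∧ p))) ∨ ((¬(v ∧ p)) ∧ t))))))) ∧ ((¬(p ∧ v)) → ((((t → on) → p) → ((((on ∧ v) ↔ (¬(on ∧ v))) ∧ (¬(on ∧ v))) ∨ (((on ∧ v) ↔ (¬(on ∧ v))) ∧ (t → on)))) ∧ ((¬((t → on) → p)) → ((((t → on) → on) → (v ∧ ((((v ∧ p) ↔ (¬(v ∧ p))) ∧ (¬(v ∧ p))) ∨ ((¬(v ∧ p)) ∧ (t → on))))) ∧ ((¬((t → on) → on)) → ((((v ∧ p) ↔ (¬(v ∧ p))) ∧ (¬(v ∧ p))) ∨ (((v ∧ p) ↔ on) ∧ (t → on))))))))
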